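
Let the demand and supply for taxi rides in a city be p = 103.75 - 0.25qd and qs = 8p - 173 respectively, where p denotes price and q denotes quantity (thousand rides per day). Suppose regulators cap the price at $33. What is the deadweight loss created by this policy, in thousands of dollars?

3072

Rearranging demand gives qd = 415 - 4p. In a free market, 415 - 4p = 8p - 173 gives the equilibrium p* = 49, q* = 219.
The ceiling of 33 is below the equilibrium price 49, so it binds.
At p = 33: qd = 415 - 4·33 = 283 and qs = 8·33 - 173 = 91.
Quantity traded falls to 91. At q = 91 the demand price is (415 - 91)/4 = 81 and the supply price is (173 + 91)/8 = 33.
Deadweight loss = ½ · (81 - 33) · (219 - 91) = ½ · 48 · 128 = 3072.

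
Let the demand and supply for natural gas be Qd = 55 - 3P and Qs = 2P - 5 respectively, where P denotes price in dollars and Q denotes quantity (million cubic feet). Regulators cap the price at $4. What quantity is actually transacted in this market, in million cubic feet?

3

Without the control the market clears where 55 - 3P = 2P - 5, i.e. P* = 12 and Q* = 19.
The ceiling of 4 is below the equilibrium price 12, so it binds.
At P = 4: Qd = 55 - 3·4 = 43 and Qs = 2·4 - 5 = 3.
The quantity actually transacted is the short side, supply: 3.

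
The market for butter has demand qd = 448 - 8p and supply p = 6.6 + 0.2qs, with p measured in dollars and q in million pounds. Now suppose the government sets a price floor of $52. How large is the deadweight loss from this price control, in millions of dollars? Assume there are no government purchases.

Rearranging supply gives qs = 5p - 33. Without the control the market clears where 448 - 8p = 5p - 33, i.e. p* = 37 and q* = 152.
Since 52 > 37, the floor is binding.
At p = 52: qd = 448 - 8·52 = 32 and qs = 5·52 - 33 = 227.
Quantity traded falls to 32. At q = 32 the demand price is (448 - 32)/8 = 52 and the supply price is (33 + 32)/5 = 13.
Deadweight loss = ½ · (52 - 13) · (152 - 32) = ½ · 39 · 120 = 2340.

2340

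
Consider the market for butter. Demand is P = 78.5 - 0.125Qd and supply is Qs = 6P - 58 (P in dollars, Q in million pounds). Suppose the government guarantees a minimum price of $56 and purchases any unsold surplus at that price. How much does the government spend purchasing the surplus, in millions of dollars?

5488

Rearranging demand gives Qd = 628 - 8P. Without the control the market clears where 628 - 8P = 6P - 58, i.e. P* = 49 and Q* = 236.
Because the floor (56) lies above the market-clearing price, it is binding.
At P = 56: Qd = 628 - 8·56 = 180 and Qs = 6·56 - 58 = 278.
Surplus = Qs - Qd = 98.
Government expenditure = surplus × support price = 98 × 56 = 5488.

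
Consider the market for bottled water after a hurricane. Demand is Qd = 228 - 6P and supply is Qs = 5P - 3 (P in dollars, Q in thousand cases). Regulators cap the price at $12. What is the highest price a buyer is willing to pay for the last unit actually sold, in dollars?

Equilibrium: 228 - 6P = 5P - 3, so 231 = 11P and P* = 21, Q* = 102.
The ceiling of 12 is below the equilibrium price 21, so it binds.
At P = 12: Qd = 228 - 6·12 = 156 and Qs = 5·12 - 3 = 57.
Only 57 units reach the market. On the demand curve, the marginal buyer's willingness to pay at Q = 57 is (228 - 57)/6 = 28.5.

28.5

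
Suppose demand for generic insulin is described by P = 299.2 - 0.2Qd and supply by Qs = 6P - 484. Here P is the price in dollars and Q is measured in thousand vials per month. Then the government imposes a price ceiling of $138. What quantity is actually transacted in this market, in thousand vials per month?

344

Rearranging demand gives Qd = 1496 - 5P. Equilibrium: 1496 - 5P = 6P - 484, so 1980 = 11P and P* = 180, Q* = 596.
Since 138 < 180, the ceiling is binding.
At P = 138: Qd = 1496 - 5·138 = 806 and Qs = 6·138 - 484 = 344.
The quantity actually transacted is the short side, supply: 344.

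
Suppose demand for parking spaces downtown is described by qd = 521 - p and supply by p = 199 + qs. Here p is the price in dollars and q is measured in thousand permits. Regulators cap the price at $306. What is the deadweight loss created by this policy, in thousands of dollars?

2916

Rearranging supply gives qs = p - 199. In a free market, 521 - p = p - 199 gives the equilibrium p* = 360, q* = 161.
The ceiling of 306 is below the equilibrium price 360, so it binds.
At p = 306: qd = 521 - 306 = 215 and qs = 306 - 199 = 107.
Quantity traded falls to 107. At q = 107 the demand price is 521 - 107 = 414 and the supply price is 199 + 107 = 306.
Deadweight loss = ½ · (414 - 306) · (161 - 107) = ½ · 108 · 54 = 2916.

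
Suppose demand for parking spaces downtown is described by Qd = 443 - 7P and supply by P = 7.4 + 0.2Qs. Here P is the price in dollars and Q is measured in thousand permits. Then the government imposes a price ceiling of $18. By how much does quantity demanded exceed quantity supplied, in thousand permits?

264

Rearranging supply gives Qs = 5P - 37. In a free market, 443 - 7P = 5P - 37 gives the equilibrium P* = 40, Q* = 163.
The ceiling of 18 is below the equilibrium price 40, so it binds.
At P = 18: Qd = 443 - 7·18 = 317 and Qs = 5·18 - 37 = 53.
Shortage = Qd - Qs = 317 - 53 = 264.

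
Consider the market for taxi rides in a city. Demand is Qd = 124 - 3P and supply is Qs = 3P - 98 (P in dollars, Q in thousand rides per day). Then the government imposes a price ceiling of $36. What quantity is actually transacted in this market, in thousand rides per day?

Setting quantity demanded equal to quantity supplied, 124 - 3P = 3P - 98, gives P* = 37 and Q* = 13.
The ceiling of 36 is below the equilibrium price 37, so it binds.
At P = 36: Qd = 124 - 3·36 = 16 and Qs = 3·36 - 98 = 10.
The quantity actually transacted is the short side, supply: 10.

10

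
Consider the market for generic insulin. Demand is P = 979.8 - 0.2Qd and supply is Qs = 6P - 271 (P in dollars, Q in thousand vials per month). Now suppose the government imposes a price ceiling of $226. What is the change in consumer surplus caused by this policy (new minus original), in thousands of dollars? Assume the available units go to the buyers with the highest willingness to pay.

Rearranging demand gives Qd = 4899 - 5P. Equilibrium: 4899 - 5P = 6P - 271, so 5170 = 11P and P* = 470, Q* = 2549.
Because the ceiling (226) lies below the market-clearing price, it is binding.
At P = 226: Qd = 4899 - 5·226 = 3769 and Qs = 6·226 - 271 = 1085.
Consumer surplus without the control is ½ · (979.8 - 470) · 2549 = 649740.1.
With the ceiling, 1085 units are sold at 226 (assume they go to the highest-value buyers). The demand price at Q = 1085 is 762.8, so CS = ½ · [(979.8 - 226) + (762.8 - 226)] · 1085 = 700150.5.
Change in consumer surplus = 700150.5 - 649740.1 = 50410.4.

50410.4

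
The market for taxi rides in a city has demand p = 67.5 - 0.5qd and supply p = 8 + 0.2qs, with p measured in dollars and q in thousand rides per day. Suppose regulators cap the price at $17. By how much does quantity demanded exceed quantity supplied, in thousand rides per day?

56

Rearranging demand gives qd = 135 - 2p; rearranging supply gives qs = 5p - 40. In a free market, 135 - 2p = 5p - 40 gives the equilibrium p* = 25, q* = 85.
Because the ceiling (17) lies below the market-clearing price, it is binding.
At p = 17: qd = 135 - 2·17 = 101 and qs = 5·17 - 40 = 45.
Shortage = qd - qs = 101 - 45 = 56.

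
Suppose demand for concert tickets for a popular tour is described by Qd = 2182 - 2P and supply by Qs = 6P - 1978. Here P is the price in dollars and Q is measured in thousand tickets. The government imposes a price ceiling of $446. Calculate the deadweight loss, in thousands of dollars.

65712

Setting quantity demanded equal to quantity supplied, 2182 - 2P = 6P - 1978, gives P* = 520 and Q* = 1142.
Since 446 < 520, the ceiling is binding.
At P = 446: Qd = 2182 - 2·446 = 1290 and Qs = 6·446 - 1978 = 698.
Quantity traded falls to 698. At Q = 698 the demand price is (2182 - 698)/2 = 742 and the supply price is (1978 + 698)/6 = 446.
Deadweight loss = ½ · (742 - 446) · (1142 - 698) = ½ · 296 · 444 = 65712.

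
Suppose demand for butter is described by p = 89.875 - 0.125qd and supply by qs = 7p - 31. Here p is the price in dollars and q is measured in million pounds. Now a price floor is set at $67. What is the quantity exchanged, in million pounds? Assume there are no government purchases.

Rearranging demand gives qd = 719 - 8p. Setting quantity demanded equal to quantity supplied, 719 - 8p = 7p - 31, gives p* = 50 and q* = 319.
The floor of 67 is above the equilibrium price 50, so it binds.
At p = 67: qd = 719 - 8·67 = 183 and qs = 7·67 - 31 = 438.
The quantity actually transacted is the short side, demand: 183.

183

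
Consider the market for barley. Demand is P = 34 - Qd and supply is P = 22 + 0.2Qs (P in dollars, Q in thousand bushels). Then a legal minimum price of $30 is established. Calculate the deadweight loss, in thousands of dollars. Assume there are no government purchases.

Rearranging demand gives Qd = 34 - P; rearranging supply gives Qs = 5P - 110. Without the control the market clears where 34 - P = 5P - 110, i.e. P* = 24 and Q* = 10.
Since 30 > 24, the floor is binding.
At P = 30: Qd = 34 - 30 = 4 and Qs = 5·30 - 110 = 40.
Quantity traded falls to 4. At Q = 4 the demand price is 34 - 4 = 30 and the supply price is (110 + 4)/5 = 22.8.
Deadweight loss = ½ · (30 - 22.8) · (10 - 4) = ½ · 7.2 · 6 = 21.6.

21.6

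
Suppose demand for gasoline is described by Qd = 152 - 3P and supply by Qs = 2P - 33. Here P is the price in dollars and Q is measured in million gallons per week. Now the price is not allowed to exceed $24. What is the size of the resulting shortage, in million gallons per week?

Setting quantity demanded equal to quantity supplied, 152 - 3P = 2P - 33, gives P* = 37 and Q* = 41.
The ceiling of 24 is below the equilibrium price 37, so it binds.
At P = 24: Qd = 152 - 3·24 = 80 and Qs = 2·24 - 33 = 15.
Shortage = Qd - Qs = 80 - 15 = 65.

65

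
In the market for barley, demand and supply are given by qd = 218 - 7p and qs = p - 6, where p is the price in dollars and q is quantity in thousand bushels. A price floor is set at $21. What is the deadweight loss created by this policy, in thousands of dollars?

0

Equilibrium: 218 - 7p = p - 6, so 224 = 8p and p* = 28, q* = 22.
The floor of 21 is below the equilibrium price 28, so it is not binding; the market clears at p* = 28, q* = 22.
Since the control does not bind, no trades are prevented and deadweight loss is zero.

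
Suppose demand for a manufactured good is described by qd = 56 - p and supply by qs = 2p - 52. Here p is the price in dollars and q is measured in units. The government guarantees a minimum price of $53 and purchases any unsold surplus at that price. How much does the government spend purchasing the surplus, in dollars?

In a free market, 56 - p = 2p - 52 gives the equilibrium p* = 36, q* = 20.
Since 53 > 36, the floor is binding.
At p = 53: qd = 56 - 53 = 3 and qs = 2·53 - 52 = 54.
Surplus = qs - qd = 51.
Government expenditure = surplus × support price = 51 × 53 = 2703.

2703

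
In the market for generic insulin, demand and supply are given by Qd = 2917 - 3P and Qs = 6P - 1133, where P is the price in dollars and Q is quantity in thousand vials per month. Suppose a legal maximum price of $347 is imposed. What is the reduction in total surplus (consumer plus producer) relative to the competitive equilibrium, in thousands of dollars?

95481

Equilibrium: 2917 - 3P = 6P - 1133, so 4050 = 9P and P* = 450, Q* = 1567.
Because the ceiling (347) lies below the market-clearing price, it is binding.
At P = 347: Qd = 2917 - 3·347 = 1876 and Qs = 6·347 - 1133 = 949.
Quantity traded falls to 949. At Q = 949 the demand price is (2917 - 949)/3 = 656 and the supply price is (1133 + 949)/6 = 347.
Deadweight loss = ½ · (656 - 347) · (1567 - 949) = ½ · 309 · 618 = 95481.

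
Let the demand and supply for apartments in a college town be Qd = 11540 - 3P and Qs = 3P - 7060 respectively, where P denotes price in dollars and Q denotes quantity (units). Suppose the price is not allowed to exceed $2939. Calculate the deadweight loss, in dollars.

77763

In a free market, 11540 - 3P = 3P - 7060 gives the equilibrium P* = 3100, Q* = 2240.
Because the ceiling (2939) lies below the market-clearing price, it is binding.
At P = 2939: Qd = 11540 - 3·2939 = 2723 and Qs = 3·2939 - 7060 = 1757.
Quantity traded falls to 1757. At Q = 1757 the demand price is (11540 - 1757)/3 = 3261 and the supply price is (7060 + 1757)/3 = 2939.
Deadweight loss = ½ · (3261 - 2939) · (2240 - 1757) = ½ · 322 · 483 = 77763.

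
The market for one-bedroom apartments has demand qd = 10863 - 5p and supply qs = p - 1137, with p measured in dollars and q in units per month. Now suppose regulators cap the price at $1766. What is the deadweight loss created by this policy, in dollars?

Equilibrium: 10863 - 5p = p - 1137, so 12000 = 6p and p* = 2000, q* = 863.
The ceiling of 1766 is below the equilibrium price 2000, so it binds.
At p = 1766: qd = 10863 - 5·1766 = 2033 and qs = 1766 - 1137 = 629.
Quantity traded falls to 629. At q = 629 the demand price is (10863 - 629)/5 = 2046.8 and the supply price is 1137 + 629 = 1766.
Deadweight loss = ½ · (2046.8 - 1766) · (863 - 629) = ½ · 280.8 · 234 = 32853.6.

32853.6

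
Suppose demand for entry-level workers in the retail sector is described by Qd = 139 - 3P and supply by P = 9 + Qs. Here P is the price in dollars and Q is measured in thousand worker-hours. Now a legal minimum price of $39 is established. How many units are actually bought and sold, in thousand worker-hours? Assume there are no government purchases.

Rearranging supply gives Qs = P - 9. Without the control the market clears where 139 - 3P = P - 9, i.e. P* = 37 and Q* = 28.
Since 39 > 37, the floor is binding.
At P = 39: Qd = 139 - 3·39 = 22 and Qs = 39 - 9 = 30.
The quantity actually transacted is the short side, demand: 22.

22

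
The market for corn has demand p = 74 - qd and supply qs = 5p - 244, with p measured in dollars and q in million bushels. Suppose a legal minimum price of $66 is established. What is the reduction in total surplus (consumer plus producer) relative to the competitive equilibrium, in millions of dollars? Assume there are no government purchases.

101.4

Rearranging demand gives qd = 74 - p. Equilibrium: 74 - p = 5p - 244, so 318 = 6p and p* = 53, q* = 21.
Since 66 > 53, the floor is binding.
At p = 66: qd = 74 - 66 = 8 and qs = 5·66 - 244 = 86.
Quantity traded falls to 8. At q = 8 the demand price is 74 - 8 = 66 and the supply price is (244 + 8)/5 = 50.4.
Deadweight loss = ½ · (66 - 50.4) · (21 - 8) = ½ · 15.6 · 13 = 101.4.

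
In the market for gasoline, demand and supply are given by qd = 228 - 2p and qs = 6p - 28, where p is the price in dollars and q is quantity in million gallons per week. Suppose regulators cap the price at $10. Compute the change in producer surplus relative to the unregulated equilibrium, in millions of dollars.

-2156

In a free market, 228 - 2p = 6p - 28 gives the equilibrium p* = 32, q* = 164.
Since 10 < 32, the ceiling is binding.
At p = 10: qd = 228 - 2·10 = 208 and qs = 6·10 - 28 = 32.
Producer surplus without the control is ½ · (32 - 14/3) · 164 = 6724/3.
With the ceiling, producers sell 32 units at 10, so PS = ½ · (10 - 14/3) · 32 = 256/3.
Change in producer surplus = 256/3 - 6724/3 = -2156.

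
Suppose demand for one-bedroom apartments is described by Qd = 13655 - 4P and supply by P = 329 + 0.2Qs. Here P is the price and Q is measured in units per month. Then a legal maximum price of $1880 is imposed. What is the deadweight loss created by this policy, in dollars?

0

Rearranging supply gives Qs = 5P - 1645. In a free market, 13655 - 4P = 5P - 1645 gives the equilibrium P* = 1700, Q* = 6855.
The ceiling of 1880 is above the equilibrium price 1700, so it is not binding; the market clears at P* = 1700, Q* = 6855.
Since the control does not bind, no trades are prevented and deadweight loss is zero.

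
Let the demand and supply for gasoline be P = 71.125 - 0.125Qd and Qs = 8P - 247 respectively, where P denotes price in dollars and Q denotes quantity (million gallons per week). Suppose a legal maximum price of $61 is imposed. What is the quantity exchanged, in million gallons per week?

Rearranging demand gives Qd = 569 - 8P. Without the control the market clears where 569 - 8P = 8P - 247, i.e. P* = 51 and Q* = 161.
Since 61 is above P* = 51, the ceiling does not bind and the free-market outcome prevails.

161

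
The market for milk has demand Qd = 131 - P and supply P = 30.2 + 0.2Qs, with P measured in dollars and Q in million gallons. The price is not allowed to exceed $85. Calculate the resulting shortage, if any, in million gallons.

0

Rearranging supply gives Qs = 5P - 151. Equilibrium: 131 - P = 5P - 151, so 282 = 6P and P* = 47, Q* = 84.
Since 85 is above P* = 47, the ceiling does not bind and the free-market outcome prevails.
Since the control does not bind, there is no shortage.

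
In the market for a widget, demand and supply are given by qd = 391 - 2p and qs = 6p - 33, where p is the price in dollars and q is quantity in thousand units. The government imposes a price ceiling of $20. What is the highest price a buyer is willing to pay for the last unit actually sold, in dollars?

Equilibrium: 391 - 2p = 6p - 33, so 424 = 8p and p* = 53, q* = 285.
The ceiling of 20 is below the equilibrium price 53, so it binds.
At p = 20: qd = 391 - 2·20 = 351 and qs = 6·20 - 33 = 87.
Only 87 units reach the market. On the demand curve, the marginal buyer's willingness to pay at q = 87 is (391 - 87)/2 = 152.

152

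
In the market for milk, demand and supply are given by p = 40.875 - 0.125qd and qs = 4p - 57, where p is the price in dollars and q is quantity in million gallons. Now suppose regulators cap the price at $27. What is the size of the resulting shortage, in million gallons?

Rearranging demand gives qd = 327 - 8p. Equilibrium: 327 - 8p = 4p - 57, so 384 = 12p and p* = 32, q* = 71.
Because the ceiling (27) lies below the market-clearing price, it is binding.
At p = 27: qd = 327 - 8·27 = 111 and qs = 4·27 - 57 = 51.
Shortage = qd - qs = 111 - 51 = 60.

60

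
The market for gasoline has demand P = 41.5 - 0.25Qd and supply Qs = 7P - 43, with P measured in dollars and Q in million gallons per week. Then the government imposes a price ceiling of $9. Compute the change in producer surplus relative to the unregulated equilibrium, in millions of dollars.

Rearranging demand gives Qd = 166 - 4P. In a free market, 166 - 4P = 7P - 43 gives the equilibrium P* = 19, Q* = 90.
The ceiling of 9 is below the equilibrium price 19, so it binds.
At P = 9: Qd = 166 - 4·9 = 130 and Qs = 7·9 - 43 = 20.
Producer surplus without the control is ½ · (19 - 43/7) · 90 = 4050/7.
With the ceiling, producers sell 20 units at 9, so PS = ½ · (9 - 43/7) · 20 = 200/7.
Change in producer surplus = 200/7 - 4050/7 = -550.

-550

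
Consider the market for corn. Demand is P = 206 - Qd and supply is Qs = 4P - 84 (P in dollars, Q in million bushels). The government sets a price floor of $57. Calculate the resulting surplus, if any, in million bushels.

Rearranging demand gives Qd = 206 - P. Equilibrium: 206 - P = 4P - 84, so 290 = 5P and P* = 58, Q* = 148.
The floor of 57 is below the equilibrium price 58, so it is not binding; the market clears at P* = 58, Q* = 148.
Since the control does not bind, there is no surplus.

0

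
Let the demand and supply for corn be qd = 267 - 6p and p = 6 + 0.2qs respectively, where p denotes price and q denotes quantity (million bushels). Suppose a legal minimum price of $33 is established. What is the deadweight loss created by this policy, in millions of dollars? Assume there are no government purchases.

237.6

Rearranging supply gives qs = 5p - 30. Equilibrium: 267 - 6p = 5p - 30, so 297 = 11p and p* = 27, q* = 105.
The floor of 33 is above the equilibrium price 27, so it binds.
At p = 33: qd = 267 - 6·33 = 69 and qs = 5·33 - 30 = 135.
Quantity traded falls to 69. At q = 69 the demand price is (267 - 69)/6 = 33 and the supply price is (30 + 69)/5 = 19.8.
Deadweight loss = ½ · (33 - 19.8) · (105 - 69) = ½ · 13.2 · 36 = 237.6.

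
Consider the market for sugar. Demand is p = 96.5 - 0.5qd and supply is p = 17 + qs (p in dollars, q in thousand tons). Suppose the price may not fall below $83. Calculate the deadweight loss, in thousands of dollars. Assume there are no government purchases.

507

Rearranging demand gives qd = 193 - 2p; rearranging supply gives qs = p - 17. In a free market, 193 - 2p = p - 17 gives the equilibrium p* = 70, q* = 53.
The floor of 83 is above the equilibrium price 70, so it binds.
At p = 83: qd = 193 - 2·83 = 27 and qs = 83 - 17 = 66.
Quantity traded falls to 27. At q = 27 the demand price is (193 - 27)/2 = 83 and the supply price is 17 + 27 = 44.
Deadweight loss = ½ · (83 - 44) · (53 - 27) = ½ · 39 · 26 = 507.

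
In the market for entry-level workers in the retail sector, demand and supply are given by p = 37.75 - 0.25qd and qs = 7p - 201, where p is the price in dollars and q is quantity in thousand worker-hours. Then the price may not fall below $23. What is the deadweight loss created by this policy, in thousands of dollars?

0

Rearranging demand gives qd = 151 - 4p. Equilibrium: 151 - 4p = 7p - 201, so 352 = 11p and p* = 32, q* = 23.
Since 23 is below p* = 32, the floor does not bind and the free-market outcome prevails.
Since the control does not bind, no trades are prevented and deadweight loss is zero.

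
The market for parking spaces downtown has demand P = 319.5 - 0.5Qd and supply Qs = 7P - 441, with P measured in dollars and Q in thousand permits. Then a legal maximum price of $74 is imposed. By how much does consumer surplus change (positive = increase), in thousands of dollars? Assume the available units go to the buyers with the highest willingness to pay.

Rearranging demand gives Qd = 639 - 2P. Setting quantity demanded equal to quantity supplied, 639 - 2P = 7P - 441, gives P* = 120 and Q* = 399.
Because the ceiling (74) lies below the market-clearing price, it is binding.
At P = 74: Qd = 639 - 2·74 = 491 and Qs = 7·74 - 441 = 77.
Consumer surplus without the control is ½ · (319.5 - 120) · 399 = 39800.25.
With the ceiling, 77 units are sold at 74 (assume they go to the highest-value buyers). The demand price at Q = 77 is 281, so CS = ½ · [(319.5 - 74) + (281 - 74)] · 77 = 17421.25.
Change in consumer surplus = 17421.25 - 39800.25 = -22379.

-22379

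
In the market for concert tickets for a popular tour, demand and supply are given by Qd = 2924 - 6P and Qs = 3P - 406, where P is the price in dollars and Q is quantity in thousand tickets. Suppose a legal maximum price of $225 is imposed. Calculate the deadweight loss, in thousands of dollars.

Setting quantity demanded equal to quantity supplied, 2924 - 6P = 3P - 406, gives P* = 370 and Q* = 704.
The ceiling of 225 is below the equilibrium price 370, so it binds.
At P = 225: Qd = 2924 - 6·225 = 1574 and Qs = 3·225 - 406 = 269.
Quantity traded falls to 269. At Q = 269 the demand price is (2924 - 269)/6 = 442.5 and the supply price is (406 + 269)/3 = 225.
Deadweight loss = ½ · (442.5 - 225) · (704 - 269) = ½ · 217.5 · 435 = 47306.25.

47306.25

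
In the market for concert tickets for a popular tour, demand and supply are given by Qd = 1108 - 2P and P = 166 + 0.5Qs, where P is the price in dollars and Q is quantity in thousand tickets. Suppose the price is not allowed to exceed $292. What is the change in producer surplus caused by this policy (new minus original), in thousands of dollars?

-21760

Rearranging supply gives Qs = 2P - 332. Equilibrium: 1108 - 2P = 2P - 332, so 1440 = 4P and P* = 360, Q* = 388.
The ceiling of 292 is below the equilibrium price 360, so it binds.
At P = 292: Qd = 1108 - 2·292 = 524 and Qs = 2·292 - 332 = 252.
Producer surplus without the control is ½ · (360 - 166) · 388 = 37636.
With the ceiling, producers sell 252 units at 292, so PS = ½ · (292 - 166) · 252 = 15876.
Change in producer surplus = 15876 - 37636 = -21760.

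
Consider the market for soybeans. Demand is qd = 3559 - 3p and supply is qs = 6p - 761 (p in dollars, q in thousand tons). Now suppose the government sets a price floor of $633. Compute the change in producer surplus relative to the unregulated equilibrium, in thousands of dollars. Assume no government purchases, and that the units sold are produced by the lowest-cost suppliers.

236423.25

Setting quantity demanded equal to quantity supplied, 3559 - 3p = 6p - 761, gives p* = 480 and q* = 2119.
The floor of 633 is above the equilibrium price 480, so it binds.
At p = 633: qd = 3559 - 3·633 = 1660 and qs = 6·633 - 761 = 3037.
Producer surplus without the control is ½ · (480 - 761/6) · 2119 = 4490161/12.
With the floor, 1660 units are sold at 633. The supply price at q = 1660 is 403.5, so PS = ½ · [(633 - 761/6) + (633 - 403.5)] · 1660 = 1831810/3.
Change in producer surplus = 1831810/3 - 4490161/12 = 236423.25.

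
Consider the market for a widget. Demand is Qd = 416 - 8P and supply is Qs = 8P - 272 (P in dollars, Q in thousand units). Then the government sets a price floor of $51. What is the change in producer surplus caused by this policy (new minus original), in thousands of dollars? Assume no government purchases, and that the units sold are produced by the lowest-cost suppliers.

-192

Setting quantity demanded equal to quantity supplied, 416 - 8P = 8P - 272, gives P* = 43 and Q* = 72.
Since 51 > 43, the floor is binding.
At P = 51: Qd = 416 - 8·51 = 8 and Qs = 8·51 - 272 = 136.
Producer surplus without the control is ½ · (43 - 34) · 72 = 324.
With the floor, 8 units are sold at 51. The supply price at Q = 8 is 35, so PS = ½ · [(51 - 34) + (51 - 35)] · 8 = 132.
Change in producer surplus = 132 - 324 = -192.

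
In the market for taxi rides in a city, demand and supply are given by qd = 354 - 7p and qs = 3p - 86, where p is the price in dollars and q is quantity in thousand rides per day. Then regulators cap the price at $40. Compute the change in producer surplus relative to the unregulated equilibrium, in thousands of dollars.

In a free market, 354 - 7p = 3p - 86 gives the equilibrium p* = 44, q* = 46.
The ceiling of 40 is below the equilibrium price 44, so it binds.
At p = 40: qd = 354 - 7·40 = 74 and qs = 3·40 - 86 = 34.
Producer surplus without the control is ½ · (44 - 86/3) · 46 = 1058/3.
With the ceiling, producers sell 34 units at 40, so PS = ½ · (40 - 86/3) · 34 = 578/3.
Change in producer surplus = 578/3 - 1058/3 = -160.

-160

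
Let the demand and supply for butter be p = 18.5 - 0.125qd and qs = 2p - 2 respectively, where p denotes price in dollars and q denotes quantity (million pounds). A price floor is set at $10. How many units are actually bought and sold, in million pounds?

Rearranging demand gives qd = 148 - 8p. In a free market, 148 - 8p = 2p - 2 gives the equilibrium p* = 15, q* = 28.
The floor of 10 is below the equilibrium price 15, so it is not binding; the market clears at p* = 15, q* = 28.

28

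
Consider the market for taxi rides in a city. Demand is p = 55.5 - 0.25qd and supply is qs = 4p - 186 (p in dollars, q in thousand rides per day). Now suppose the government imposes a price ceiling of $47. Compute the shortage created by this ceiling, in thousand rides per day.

32

Rearranging demand gives qd = 222 - 4p. In a free market, 222 - 4p = 4p - 186 gives the equilibrium p* = 51, q* = 18.
Because the ceiling (47) lies below the market-clearing price, it is binding.
At p = 47: qd = 222 - 4·47 = 34 and qs = 4·47 - 186 = 2.
Shortage = qd - qs = 34 - 2 = 32.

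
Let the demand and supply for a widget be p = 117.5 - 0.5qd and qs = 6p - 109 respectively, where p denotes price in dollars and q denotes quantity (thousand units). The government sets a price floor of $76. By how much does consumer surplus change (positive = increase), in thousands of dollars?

Rearranging demand gives qd = 235 - 2p. Setting quantity demanded equal to quantity supplied, 235 - 2p = 6p - 109, gives p* = 43 and q* = 149.
Since 76 > 43, the floor is binding.
At p = 76: qd = 235 - 2·76 = 83 and qs = 6·76 - 109 = 347.
Consumer surplus without the control is ½ · (117.5 - 43) · 149 = 5550.25.
With the floor, consumers buy 83 units at 76, so CS = ½ · (117.5 - 76) · 83 = 1722.25.
Change in consumer surplus = 1722.25 - 5550.25 = -3828.

-3828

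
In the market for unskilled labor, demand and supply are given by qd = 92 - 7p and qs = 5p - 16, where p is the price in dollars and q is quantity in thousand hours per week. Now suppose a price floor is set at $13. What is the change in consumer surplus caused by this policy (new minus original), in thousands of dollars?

In a free market, 92 - 7p = 5p - 16 gives the equilibrium p* = 9, q* = 29.
The floor of 13 is above the equilibrium price 9, so it binds.
At p = 13: qd = 92 - 7·13 = 1 and qs = 5·13 - 16 = 49.
Consumer surplus without the control is ½ · (92/7 - 9) · 29 = 841/14.
With the floor, consumers buy 1 units at 13, so CS = ½ · (92/7 - 13) · 1 = 1/14.
Change in consumer surplus = 1/14 - 841/14 = -60.

-60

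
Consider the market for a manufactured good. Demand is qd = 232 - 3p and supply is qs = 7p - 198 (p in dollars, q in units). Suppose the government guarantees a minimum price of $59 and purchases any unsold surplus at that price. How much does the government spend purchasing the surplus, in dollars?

9440

Without the control the market clears where 232 - 3p = 7p - 198, i.e. p* = 43 and q* = 103.
Because the floor (59) lies above the market-clearing price, it is binding.
At p = 59: qd = 232 - 3·59 = 55 and qs = 7·59 - 198 = 215.
Surplus = qs - qd = 160.
Government expenditure = surplus × support price = 160 × 59 = 9440.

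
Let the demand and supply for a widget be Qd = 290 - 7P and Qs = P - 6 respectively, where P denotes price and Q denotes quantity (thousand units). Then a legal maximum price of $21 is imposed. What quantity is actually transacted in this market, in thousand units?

Without the control the market clears where 290 - 7P = P - 6, i.e. P* = 37 and Q* = 31.
Since 21 < 37, the ceiling is binding.
At P = 21: Qd = 290 - 7·21 = 143 and Qs = 21 - 6 = 15.
The quantity actually transacted is the short side, supply: 15.

15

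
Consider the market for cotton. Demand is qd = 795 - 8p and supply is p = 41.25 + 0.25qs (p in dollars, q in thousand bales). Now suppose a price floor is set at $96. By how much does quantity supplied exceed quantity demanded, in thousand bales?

192

Rearranging supply gives qs = 4p - 165. Setting quantity demanded equal to quantity supplied, 795 - 8p = 4p - 165, gives p* = 80 and q* = 155.
Because the floor (96) lies above the market-clearing price, it is binding.
At p = 96: qd = 795 - 8·96 = 27 and qs = 4·96 - 165 = 219.
Surplus = qs - qd = 219 - 27 = 192.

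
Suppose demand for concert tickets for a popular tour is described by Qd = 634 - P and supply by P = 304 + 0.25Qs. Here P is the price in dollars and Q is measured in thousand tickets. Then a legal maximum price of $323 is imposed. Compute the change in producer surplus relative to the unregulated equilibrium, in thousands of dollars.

-7990

Rearranging supply gives Qs = 4P - 1216. Without the control the market clears where 634 - P = 4P - 1216, i.e. P* = 370 and Q* = 264.
Since 323 < 370, the ceiling is binding.
At P = 323: Qd = 634 - 323 = 311 and Qs = 4·323 - 1216 = 76.
Producer surplus without the control is ½ · (370 - 304) · 264 = 8712.
With the ceiling, producers sell 76 units at 323, so PS = ½ · (323 - 304) · 76 = 722.
Change in producer surplus = 722 - 8712 = -7990.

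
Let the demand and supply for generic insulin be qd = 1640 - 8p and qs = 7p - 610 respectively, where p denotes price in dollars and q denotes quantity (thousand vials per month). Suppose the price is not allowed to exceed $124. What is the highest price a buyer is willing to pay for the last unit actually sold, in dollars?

172.75

Equilibrium: 1640 - 8p = 7p - 610, so 2250 = 15p and p* = 150, q* = 440.
The ceiling of 124 is below the equilibrium price 150, so it binds.
At p = 124: qd = 1640 - 8·124 = 648 and qs = 7·124 - 610 = 258.
Only 258 units reach the market. On the demand curve, the marginal buyer's willingness to pay at q = 258 is (1640 - 258)/8 = 172.75.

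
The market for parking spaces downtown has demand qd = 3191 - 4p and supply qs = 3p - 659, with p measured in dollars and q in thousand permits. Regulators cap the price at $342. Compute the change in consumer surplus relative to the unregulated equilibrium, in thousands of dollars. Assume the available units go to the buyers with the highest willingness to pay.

27664

In a free market, 3191 - 4p = 3p - 659 gives the equilibrium p* = 550, q* = 991.
The ceiling of 342 is below the equilibrium price 550, so it binds.
At p = 342: qd = 3191 - 4·342 = 1823 and qs = 3·342 - 659 = 367.
Consumer surplus without the control is ½ · (797.75 - 550) · 991 = 122760.125.
With the ceiling, 367 units are sold at 342 (assume they go to the highest-value buyers). The demand price at q = 367 is 706, so CS = ½ · [(797.75 - 342) + (706 - 342)] · 367 = 150424.125.
Change in consumer surplus = 150424.125 - 122760.125 = 27664.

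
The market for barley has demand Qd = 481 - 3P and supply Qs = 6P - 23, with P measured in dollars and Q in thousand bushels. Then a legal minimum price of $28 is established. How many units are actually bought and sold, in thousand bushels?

In a free market, 481 - 3P = 6P - 23 gives the equilibrium P* = 56, Q* = 313.
Since 28 is below P* = 56, the floor does not bind and the free-market outcome prevails.

313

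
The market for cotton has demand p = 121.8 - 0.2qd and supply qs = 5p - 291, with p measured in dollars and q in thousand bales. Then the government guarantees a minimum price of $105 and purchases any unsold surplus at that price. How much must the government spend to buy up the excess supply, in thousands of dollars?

Rearranging demand gives qd = 609 - 5p. Equilibrium: 609 - 5p = 5p - 291, so 900 = 10p and p* = 90, q* = 159.
Since 105 > 90, the floor is binding.
At p = 105: qd = 609 - 5·105 = 84 and qs = 5·105 - 291 = 234.
Surplus = qs - qd = 150.
Government expenditure = surplus × support price = 150 × 105 = 15750.

15750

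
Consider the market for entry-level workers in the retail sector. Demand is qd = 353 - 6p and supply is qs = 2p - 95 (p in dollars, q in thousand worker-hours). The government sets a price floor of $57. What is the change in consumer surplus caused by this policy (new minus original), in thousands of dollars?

-14

In a free market, 353 - 6p = 2p - 95 gives the equilibrium p* = 56, q* = 17.
Since 57 > 56, the floor is binding.
At p = 57: qd = 353 - 6·57 = 11 and qs = 2·57 - 95 = 19.
Consumer surplus without the control is ½ · (353/6 - 56) · 17 = 289/12.
With the floor, consumers buy 11 units at 57, so CS = ½ · (353/6 - 57) · 11 = 121/12.
Change in consumer surplus = 121/12 - 289/12 = -14.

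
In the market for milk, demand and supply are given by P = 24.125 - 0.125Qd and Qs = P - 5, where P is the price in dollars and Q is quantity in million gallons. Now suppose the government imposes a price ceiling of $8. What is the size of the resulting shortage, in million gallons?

Rearranging demand gives Qd = 193 - 8P. Without the control the market clears where 193 - 8P = P - 5, i.e. P* = 22 and Q* = 17.
Since 8 < 22, the ceiling is binding.
At P = 8: Qd = 193 - 8·8 = 129 and Qs = 8 - 5 = 3.
Shortage = Qd - Qs = 129 - 3 = 126.

126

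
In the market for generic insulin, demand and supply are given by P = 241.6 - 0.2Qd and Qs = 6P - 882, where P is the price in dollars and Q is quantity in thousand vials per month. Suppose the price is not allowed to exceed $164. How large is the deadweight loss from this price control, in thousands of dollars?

Rearranging demand gives Qd = 1208 - 5P. Setting quantity demanded equal to quantity supplied, 1208 - 5P = 6P - 882, gives P* = 190 and Q* = 258.
Because the ceiling (164) lies below the market-clearing price, it is binding.
At P = 164: Qd = 1208 - 5·164 = 388 and Qs = 6·164 - 882 = 102.
Quantity traded falls to 102. At Q = 102 the demand price is (1208 - 102)/5 = 221.2 and the supply price is (882 + 102)/6 = 164.
Deadweight loss = ½ · (221.2 - 164) · (258 - 102) = ½ · 57.2 · 156 = 4461.6.

4461.6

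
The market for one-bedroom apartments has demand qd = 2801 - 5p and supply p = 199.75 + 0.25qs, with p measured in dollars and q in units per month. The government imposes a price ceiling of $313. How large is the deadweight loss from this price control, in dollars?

27248.4

Rearranging supply gives qs = 4p - 799. Without the control the market clears where 2801 - 5p = 4p - 799, i.e. p* = 400 and q* = 801.
Because the ceiling (313) lies below the market-clearing price, it is binding.
At p = 313: qd = 2801 - 5·313 = 1236 and qs = 4·313 - 799 = 453.
Quantity traded falls to 453. At q = 453 the demand price is (2801 - 453)/5 = 469.6 and the supply price is (799 + 453)/4 = 313.
Deadweight loss = ½ · (469.6 - 313) · (801 - 453) = ½ · 156.6 · 348 = 27248.4.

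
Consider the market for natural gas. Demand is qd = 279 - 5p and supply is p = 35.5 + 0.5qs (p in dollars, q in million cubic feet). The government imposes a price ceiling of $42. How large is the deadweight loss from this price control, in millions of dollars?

Rearranging supply gives qs = 2p - 71. Setting quantity demanded equal to quantity supplied, 279 - 5p = 2p - 71, gives p* = 50 and q* = 29.
Since 42 < 50, the ceiling is binding.
At p = 42: qd = 279 - 5·42 = 69 and qs = 2·42 - 71 = 13.
Quantity traded falls to 13. At q = 13 the demand price is (279 - 13)/5 = 53.2 and the supply price is (71 + 13)/2 = 42.
Deadweight loss = ½ · (53.2 - 42) · (29 - 13) = ½ · 11.2 · 16 = 89.6.

89.6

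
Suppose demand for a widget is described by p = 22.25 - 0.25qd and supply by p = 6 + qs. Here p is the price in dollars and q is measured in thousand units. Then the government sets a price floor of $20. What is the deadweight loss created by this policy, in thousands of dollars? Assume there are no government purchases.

Rearranging demand gives qd = 89 - 4p; rearranging supply gives qs = p - 6. Equilibrium: 89 - 4p = p - 6, so 95 = 5p and p* = 19, q* = 13.
Because the floor (20) lies above the market-clearing price, it is binding.
At p = 20: qd = 89 - 4·20 = 9 and qs = 20 - 6 = 14.
Quantity traded falls to 9. At q = 9 the demand price is (89 - 9)/4 = 20 and the supply price is 6 + 9 = 15.
Deadweight loss = ½ · (20 - 15) · (13 - 9) = ½ · 5 · 4 = 10.

10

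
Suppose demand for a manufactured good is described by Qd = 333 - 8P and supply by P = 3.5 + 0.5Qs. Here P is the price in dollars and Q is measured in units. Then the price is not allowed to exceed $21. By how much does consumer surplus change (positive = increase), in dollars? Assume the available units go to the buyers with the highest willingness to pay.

Rearranging supply gives Qs = 2P - 7. In a free market, 333 - 8P = 2P - 7 gives the equilibrium P* = 34, Q* = 61.
Because the ceiling (21) lies below the market-clearing price, it is binding.
At P = 21: Qd = 333 - 8·21 = 165 and Qs = 2·21 - 7 = 35.
Consumer surplus without the control is ½ · (41.625 - 34) · 61 = 232.5625.
With the ceiling, 35 units are sold at 21 (assume they go to the highest-value buyers). The demand price at Q = 35 is 37.25, so CS = ½ · [(41.625 - 21) + (37.25 - 21)] · 35 = 645.3125.
Change in consumer surplus = 645.3125 - 232.5625 = 412.75.

412.75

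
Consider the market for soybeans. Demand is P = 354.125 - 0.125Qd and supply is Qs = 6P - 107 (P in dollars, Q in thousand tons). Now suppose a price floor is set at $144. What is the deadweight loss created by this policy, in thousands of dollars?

Rearranging demand gives Qd = 2833 - 8P. Equilibrium: 2833 - 8P = 6P - 107, so 2940 = 14P and P* = 210, Q* = 1153.
The floor of 144 is below the equilibrium price 210, so it is not binding; the market clears at P* = 210, Q* = 1153.
Since the control does not bind, no trades are prevented and deadweight loss is zero.

0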